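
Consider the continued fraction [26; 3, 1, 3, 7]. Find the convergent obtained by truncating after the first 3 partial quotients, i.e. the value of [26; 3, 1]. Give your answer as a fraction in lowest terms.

Use the convergent recurrence hₖ = aₖ·hₖ₋₁ + hₖ₋₂ (and likewise for the denominators kₖ):
a_0 = 26: 26/1
a_1 = 3: 79/3
a_2 = 1: 105/4

105/4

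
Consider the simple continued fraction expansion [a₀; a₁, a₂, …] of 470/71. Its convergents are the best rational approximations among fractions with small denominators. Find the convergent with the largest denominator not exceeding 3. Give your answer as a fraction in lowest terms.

20/3

a_0 = 6: 6/1  (≤ bound)
a_1 = 1: 7/1  (≤ bound)
a_2 = 1: 13/2  (≤ bound)
a_3 = 1: 20/3  (≤ bound)
a_4 = 1: 33/5  (> 3, stop)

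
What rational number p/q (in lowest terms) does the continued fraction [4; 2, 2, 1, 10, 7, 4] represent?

9752/2203

Start with 4.
7 + 1/(4/1) = 7 + 1/4 = 29/4
10 + 1/(29/4) = 10 + 4/29 = 294/29
1 + 1/(294/29) = 1 + 29/294 = 323/294
2 + 1/(323/294) = 2 + 294/323 = 940/323
2 + 1/(940/323) = 2 + 323/940 = 2203/940
4 + 1/(2203/940) = 4 + 940/2203 = 9752/2203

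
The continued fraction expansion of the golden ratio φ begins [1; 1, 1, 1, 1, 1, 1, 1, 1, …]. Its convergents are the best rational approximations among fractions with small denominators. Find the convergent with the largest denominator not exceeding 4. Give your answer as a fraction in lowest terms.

a_0 = 1: 1/1  (≤ bound)
a_1 = 1: 2/1  (≤ bound)
a_2 = 1: 3/2  (≤ bound)
a_3 = 1: 5/3  (≤ bound)
a_4 = 1: 8/5  (> 4, stop)

5/3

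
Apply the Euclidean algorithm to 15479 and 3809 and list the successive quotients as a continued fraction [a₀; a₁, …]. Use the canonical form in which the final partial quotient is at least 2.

[4; 15, 1, 2, 13, 6]

15479 ÷ 3809 → quotient 4, remainder 243
3809 ÷ 243 → quotient 15, remainder 164
243 ÷ 164 → quotient 1, remainder 79
164 ÷ 79 → quotient 2, remainder 6
79 ÷ 6 → quotient 13, remainder 1
6 ÷ 1 → quotient 6, remainder 0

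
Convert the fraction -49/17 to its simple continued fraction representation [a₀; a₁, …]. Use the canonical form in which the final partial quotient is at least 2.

-49 ÷ 17 → quotient -3, remainder 2
17 ÷ 2 → quotient 8, remainder 1
2 ÷ 1 → quotient 2, remainder 0

[-3; 8, 2]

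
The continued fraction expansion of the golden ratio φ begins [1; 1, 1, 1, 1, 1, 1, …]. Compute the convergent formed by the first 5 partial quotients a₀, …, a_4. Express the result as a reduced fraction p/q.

a_0 = 1: 1/1
a_1 = 1: 2/1
a_2 = 1: 3/2
a_3 = 1: 5/3
a_4 = 1: 8/5

8/5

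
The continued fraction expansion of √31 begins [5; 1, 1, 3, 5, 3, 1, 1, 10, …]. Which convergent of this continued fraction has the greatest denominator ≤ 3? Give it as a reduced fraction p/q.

a_0 = 5: 5/1  (≤ bound)
a_1 = 1: 6/1  (≤ bound)
a_2 = 1: 11/2  (≤ bound)
a_3 = 3: 39/7  (> 3, stop)

11/2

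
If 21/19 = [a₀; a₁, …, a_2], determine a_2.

21 = 1·19 + 2, so a_0 = 1
19 = 9·2 + 1, so a_1 = 9
2 = 2·1 + 0, so a_2 = 2

2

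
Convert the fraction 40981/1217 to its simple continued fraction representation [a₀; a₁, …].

[33; 1, 2, 15, 3, 1, 2, 2]

40981 ÷ 1217 → quotient 33, remainder 820
1217 ÷ 820 → quotient 1, remainder 397
820 ÷ 397 → quotient 2, remainder 26
397 ÷ 26 → quotient 15, remainder 7
26 ÷ 7 → quotient 3, remainder 5
7 ÷ 5 → quotient 1, remainder 2
5 ÷ 2 → quotient 2, remainder 1
2 ÷ 1 → quotient 2, remainder 0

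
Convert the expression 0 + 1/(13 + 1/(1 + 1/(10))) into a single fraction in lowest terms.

11/153

Starting at the tail and folding back:
Start with 10.
1 + 1/(10/1) = 1 + 1/10 = 11/10
13 + 1/(11/10) = 13 + 10/11 = 153/11
0 + 1/(153/11) = 0 + 11/153 = 11/153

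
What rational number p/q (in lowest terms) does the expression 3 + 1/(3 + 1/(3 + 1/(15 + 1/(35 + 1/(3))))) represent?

53629/16248

Starting at the tail and folding back:
Start with 3.
35 + 1/(3/1) = 35 + 1/3 = 106/3
15 + 1/(106/3) = 15 + 3/106 = 1593/106
3 + 1/(1593/106) = 3 + 106/1593 = 4885/1593
3 + 1/(4885/1593) = 3 + 1593/4885 = 16248/4885
3 + 1/(16248/4885) = 3 + 4885/16248 = 53629/16248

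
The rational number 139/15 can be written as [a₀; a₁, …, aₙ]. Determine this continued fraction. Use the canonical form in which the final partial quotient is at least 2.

[9; 3, 1, 3]

Run the Euclidean algorithm, recording each quotient:
139 = 9·15 + 4, so a_0 = 9
15 = 3·4 + 3, so a_1 = 3
4 = 1·3 + 1, so a_2 = 1
3 = 3·1 + 0, so a_3 = 3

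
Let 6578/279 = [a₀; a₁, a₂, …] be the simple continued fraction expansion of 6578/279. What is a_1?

Run the Euclidean algorithm, recording each quotient:
⌊6578/279⌋ = 23, remainder 161
⌊279/161⌋ = 1, remainder 118

1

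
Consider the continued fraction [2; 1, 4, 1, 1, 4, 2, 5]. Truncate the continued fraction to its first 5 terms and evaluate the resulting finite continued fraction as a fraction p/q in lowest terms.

a_0 = 2: 2/1
a_1 = 1: 3/1
a_2 = 4: 14/5
a_3 = 1: 17/6
a_4 = 1: 31/11

31/11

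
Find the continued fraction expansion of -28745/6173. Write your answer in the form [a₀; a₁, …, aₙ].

[-5; 2, 1, 10, 2, 1, 30, 2]

-28745 = -5·6173 + 2120, so a_0 = -5
6173 = 2·2120 + 1933, so a_1 = 2
2120 = 1·1933 + 187, so a_2 = 1
1933 = 10·187 + 63, so a_3 = 10
187 = 2·63 + 61, so a_4 = 2
63 = 1·61 + 2, so a_5 = 1
61 = 30·2 + 1, so a_6 = 30
2 = 2·1 + 0, so a_7 = 2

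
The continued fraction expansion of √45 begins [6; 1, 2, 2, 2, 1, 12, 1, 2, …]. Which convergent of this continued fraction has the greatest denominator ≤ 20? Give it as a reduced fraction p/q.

a_0 = 6: 6/1  (≤ bound)
a_1 = 1: 7/1  (≤ bound)
a_2 = 2: 20/3  (≤ bound)
a_3 = 2: 47/7  (≤ bound)
a_4 = 2: 114/17  (≤ bound)
a_5 = 1: 161/24  (> 20, stop)

114/17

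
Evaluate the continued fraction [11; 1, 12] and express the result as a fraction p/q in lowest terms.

155/13

Start with 12.
1 + 1/(12/1) = 1 + 1/12 = 13/12
11 + 1/(13/12) = 11 + 12/13 = 155/13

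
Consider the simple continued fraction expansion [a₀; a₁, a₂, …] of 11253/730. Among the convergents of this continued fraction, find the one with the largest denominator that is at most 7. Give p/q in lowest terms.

77/5

a_0 = 15: 15/1  (≤ bound)
a_1 = 2: 31/2  (≤ bound)
a_2 = 2: 77/5  (≤ bound)
a_3 = 2: 185/12  (> 7, stop)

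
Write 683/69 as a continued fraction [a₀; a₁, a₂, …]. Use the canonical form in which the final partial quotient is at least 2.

Run the Euclidean algorithm, recording each quotient:
⌊683/69⌋ = 9, remainder 62
⌊69/62⌋ = 1, remainder 7
⌊62/7⌋ = 8, remainder 6
⌊7/6⌋ = 1, remainder 1
⌊6/1⌋ = 6, remainder 0

[9; 1, 8, 1, 6]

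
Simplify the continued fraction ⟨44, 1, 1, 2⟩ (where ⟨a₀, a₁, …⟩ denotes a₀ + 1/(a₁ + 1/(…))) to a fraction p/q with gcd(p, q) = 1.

223/5

Build up convergents one term at a time:
a_0 = 44: 44/1
a_1 = 1: 45/1
a_2 = 1: 89/2
a_3 = 2: 223/5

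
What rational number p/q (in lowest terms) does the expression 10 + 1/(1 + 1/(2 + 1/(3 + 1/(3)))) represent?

a_0 = 10: 10/1
a_1 = 1: 11/1
a_2 = 2: 32/3
a_3 = 3: 107/10
a_4 = 3: 353/33

353/33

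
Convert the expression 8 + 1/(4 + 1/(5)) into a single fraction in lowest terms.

173/21

Start with 5.
4 + 1/(5/1) = 4 + 1/5 = 21/5
8 + 1/(21/5) = 8 + 5/21 = 173/21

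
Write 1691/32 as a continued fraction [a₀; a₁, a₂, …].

Apply division with remainder until the remainder is 0:
1691 = 52·32 + 27, so a_0 = 52
32 = 1·27 + 5, so a_1 = 1
27 = 5·5 + 2, so a_2 = 5
5 = 2·2 + 1, so a_3 = 2
2 = 2·1 + 0, so a_4 = 2

[52; 1, 5, 2, 2]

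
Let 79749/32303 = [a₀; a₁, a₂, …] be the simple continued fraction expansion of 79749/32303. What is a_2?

⌊79749/32303⌋ = 2, remainder 15143
⌊32303/15143⌋ = 2, remainder 2017
⌊15143/2017⌋ = 7, remainder 1024

7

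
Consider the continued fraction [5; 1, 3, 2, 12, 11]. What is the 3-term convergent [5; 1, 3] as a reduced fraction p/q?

23/4

Start with 3.
1 + 1/(3/1) = 1 + 1/3 = 4/3
5 + 1/(4/3) = 5 + 3/4 = 23/4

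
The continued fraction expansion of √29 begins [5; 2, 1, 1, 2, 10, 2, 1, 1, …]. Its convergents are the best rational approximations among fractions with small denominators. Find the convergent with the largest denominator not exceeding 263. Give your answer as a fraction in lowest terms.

List convergents until the denominator exceeds the bound:
a_0 = 5: 5/1  (≤ bound)
a_1 = 2: 11/2  (≤ bound)
a_2 = 1: 16/3  (≤ bound)
a_3 = 1: 27/5  (≤ bound)
a_4 = 2: 70/13  (≤ bound)
a_5 = 10: 727/135  (≤ bound)
a_6 = 2: 1524/283  (> 263, stop)

727/135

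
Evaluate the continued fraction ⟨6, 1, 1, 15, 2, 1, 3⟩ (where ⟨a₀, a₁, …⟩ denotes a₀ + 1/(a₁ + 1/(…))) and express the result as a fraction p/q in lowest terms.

2274/349

a_0 = 6: 6/1
a_1 = 1: 7/1
a_2 = 1: 13/2
a_3 = 15: 202/31
a_4 = 2: 417/64
a_5 = 1: 619/95
a_6 = 3: 2274/349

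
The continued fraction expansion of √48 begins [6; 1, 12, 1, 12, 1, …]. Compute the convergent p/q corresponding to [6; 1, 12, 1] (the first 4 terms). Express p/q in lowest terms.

Start with 1.
12 + 1/(1/1) = 12 + 1/1 = 13/1
1 + 1/(13/1) = 1 + 1/13 = 14/13
6 + 1/(14/13) = 6 + 13/14 = 97/14

97/14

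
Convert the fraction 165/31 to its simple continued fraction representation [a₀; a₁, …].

[5; 3, 10]

165 ÷ 31 → quotient 5, remainder 10
31 ÷ 10 → quotient 3, remainder 1
10 ÷ 1 → quotient 10, remainder 0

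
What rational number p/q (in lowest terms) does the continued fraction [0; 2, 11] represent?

11/23

Compute successive convergents:
a_0 = 0: 0/1
a_1 = 2: 1/2
a_2 = 11: 11/23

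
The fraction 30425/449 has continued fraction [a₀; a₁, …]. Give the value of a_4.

Repeatedly divide and take the remainder:
⌊30425/449⌋ = 67, remainder 342
⌊449/342⌋ = 1, remainder 107
⌊342/107⌋ = 3, remainder 21
⌊107/21⌋ = 5, remainder 2
⌊21/2⌋ = 10, remainder 1

10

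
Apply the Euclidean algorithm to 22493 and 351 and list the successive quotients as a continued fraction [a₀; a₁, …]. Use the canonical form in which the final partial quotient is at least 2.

⌊22493/351⌋ = 64, remainder 29
⌊351/29⌋ = 12, remainder 3
⌊29/3⌋ = 9, remainder 2
⌊3/2⌋ = 1, remainder 1
⌊2/1⌋ = 2, remainder 0

[64; 12, 9, 1, 2]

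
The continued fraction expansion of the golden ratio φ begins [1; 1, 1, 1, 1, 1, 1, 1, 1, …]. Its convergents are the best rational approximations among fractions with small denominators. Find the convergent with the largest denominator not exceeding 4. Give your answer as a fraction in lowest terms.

5/3

List convergents until the denominator exceeds the bound:
a_0 = 1: 1/1  (≤ bound)
a_1 = 1: 2/1  (≤ bound)
a_2 = 1: 3/2  (≤ bound)
a_3 = 1: 5/3  (≤ bound)
a_4 = 1: 8/5  (> 4, stop)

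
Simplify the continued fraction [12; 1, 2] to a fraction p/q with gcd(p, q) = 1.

38/3

a_0 = 12: 12/1
a_1 = 1: 13/1
a_2 = 2: 38/3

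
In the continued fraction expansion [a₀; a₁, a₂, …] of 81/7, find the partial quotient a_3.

3

Apply division with remainder until the remainder is 0:
81 ÷ 7 → quotient 11, remainder 4
7 ÷ 4 → quotient 1, remainder 3
4 ÷ 3 → quotient 1, remainder 1
3 ÷ 1 → quotient 3, remainder 0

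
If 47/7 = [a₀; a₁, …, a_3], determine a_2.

47 = 6·7 + 5, so a_0 = 6
7 = 1·5 + 2, so a_1 = 1
5 = 2·2 + 1, so a_2 = 2

2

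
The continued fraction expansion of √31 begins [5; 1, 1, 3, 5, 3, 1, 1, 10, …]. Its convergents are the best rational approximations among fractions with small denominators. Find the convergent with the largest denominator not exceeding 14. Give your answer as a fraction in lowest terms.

39/7

a_0 = 5: 5/1  (≤ bound)
a_1 = 1: 6/1  (≤ bound)
a_2 = 1: 11/2  (≤ bound)
a_3 = 3: 39/7  (≤ bound)
a_4 = 5: 206/37  (> 14, stop)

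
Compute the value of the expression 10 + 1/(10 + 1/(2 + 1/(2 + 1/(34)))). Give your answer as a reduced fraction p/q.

Collapse the nested fraction from the inside out:
Start with 34.
2 + 1/(34/1) = 2 + 1/34 = 69/34
2 + 1/(69/34) = 2 + 34/69 = 172/69
10 + 1/(172/69) = 10 + 69/172 = 1789/172
10 + 1/(1789/172) = 10 + 172/1789 = 18062/1789

18062/1789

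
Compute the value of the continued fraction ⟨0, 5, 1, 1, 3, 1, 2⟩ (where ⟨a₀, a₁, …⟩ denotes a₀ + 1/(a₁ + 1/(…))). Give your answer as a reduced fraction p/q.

Start with 2.
1 + 1/(2/1) = 1 + 1/2 = 3/2
3 + 1/(3/2) = 3 + 2/3 = 11/3
1 + 1/(11/3) = 1 + 3/11 = 14/11
1 + 1/(14/11) = 1 + 11/14 = 25/14
5 + 1/(25/14) = 5 + 14/25 = 139/25
0 + 1/(139/25) = 0 + 25/139 = 25/139

25/139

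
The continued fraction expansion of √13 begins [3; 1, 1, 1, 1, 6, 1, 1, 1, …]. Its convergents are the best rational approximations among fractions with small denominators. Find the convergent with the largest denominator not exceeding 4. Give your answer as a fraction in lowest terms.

11/3

a_0 = 3: 3/1  (≤ bound)
a_1 = 1: 4/1  (≤ bound)
a_2 = 1: 7/2  (≤ bound)
a_3 = 1: 11/3  (≤ bound)
a_4 = 1: 18/5  (> 4, stop)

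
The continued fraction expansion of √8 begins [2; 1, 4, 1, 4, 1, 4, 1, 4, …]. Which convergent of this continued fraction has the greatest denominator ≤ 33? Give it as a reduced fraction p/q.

a_0 = 2: 2/1  (≤ bound)
a_1 = 1: 3/1  (≤ bound)
a_2 = 4: 14/5  (≤ bound)
a_3 = 1: 17/6  (≤ bound)
a_4 = 4: 82/29  (≤ bound)
a_5 = 1: 99/35  (> 33, stop)

82/29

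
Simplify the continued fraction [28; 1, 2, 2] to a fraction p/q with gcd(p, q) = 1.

201/7

Start with 2.
2 + 1/(2/1) = 2 + 1/2 = 5/2
1 + 1/(5/2) = 1 + 2/5 = 7/5
28 + 1/(7/5) = 28 + 5/7 = 201/7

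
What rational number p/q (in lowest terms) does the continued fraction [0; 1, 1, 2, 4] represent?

a_0 = 0: 0/1
a_1 = 1: 1/1
a_2 = 1: 1/2
a_3 = 2: 3/5
a_4 = 4: 13/22

13/22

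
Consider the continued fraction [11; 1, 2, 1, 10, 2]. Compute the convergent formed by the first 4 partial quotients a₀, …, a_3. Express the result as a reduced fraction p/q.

Build up convergents one term at a time:
a_0 = 11: 11/1
a_1 = 1: 12/1
a_2 = 2: 35/3
a_3 = 1: 47/4

47/4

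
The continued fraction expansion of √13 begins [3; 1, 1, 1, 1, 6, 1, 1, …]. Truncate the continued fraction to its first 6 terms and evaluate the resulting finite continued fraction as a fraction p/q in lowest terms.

Start with 6.
1 + 1/(6/1) = 1 + 1/6 = 7/6
1 + 1/(7/6) = 1 + 6/7 = 13/7
1 + 1/(13/7) = 1 + 7/13 = 20/13
1 + 1/(20/13) = 1 + 13/20 = 33/20
3 + 1/(33/20) = 3 + 20/33 = 119/33

119/33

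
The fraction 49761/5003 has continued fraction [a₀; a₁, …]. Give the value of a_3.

1

⌊49761/5003⌋ = 9, remainder 4734
⌊5003/4734⌋ = 1, remainder 269
⌊4734/269⌋ = 17, remainder 161
⌊269/161⌋ = 1, remainder 108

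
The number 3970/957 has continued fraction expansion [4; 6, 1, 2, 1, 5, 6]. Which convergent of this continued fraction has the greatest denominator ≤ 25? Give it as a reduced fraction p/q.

a_0 = 4: 4/1  (≤ bound)
a_1 = 6: 25/6  (≤ bound)
a_2 = 1: 29/7  (≤ bound)
a_3 = 2: 83/20  (≤ bound)
a_4 = 1: 112/27  (> 25, stop)

83/20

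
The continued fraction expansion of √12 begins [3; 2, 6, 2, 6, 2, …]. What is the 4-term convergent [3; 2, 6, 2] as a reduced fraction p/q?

97/28

Compute successive convergents:
a_0 = 3: 3/1
a_1 = 2: 7/2
a_2 = 6: 45/13
a_3 = 2: 97/28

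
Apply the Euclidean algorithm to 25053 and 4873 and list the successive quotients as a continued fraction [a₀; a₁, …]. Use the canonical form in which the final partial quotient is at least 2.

25053 = 5·4873 + 688, so a_0 = 5
4873 = 7·688 + 57, so a_1 = 7
688 = 12·57 + 4, so a_2 = 12
57 = 14·4 + 1, so a_3 = 14
4 = 4·1 + 0, so a_4 = 4

[5; 7, 12, 14, 4]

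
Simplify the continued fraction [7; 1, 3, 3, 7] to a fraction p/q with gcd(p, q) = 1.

Start with 7.
3 + 1/(7/1) = 3 + 1/7 = 22/7
3 + 1/(22/7) = 3 + 7/22 = 73/22
1 + 1/(73/22) = 1 + 22/73 = 95/73
7 + 1/(95/73) = 7 + 73/95 = 738/95

738/95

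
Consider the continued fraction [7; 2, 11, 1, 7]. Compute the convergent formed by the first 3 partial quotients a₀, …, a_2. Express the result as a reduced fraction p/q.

a_0 = 7: 7/1
a_1 = 2: 15/2
a_2 = 11: 172/23

172/23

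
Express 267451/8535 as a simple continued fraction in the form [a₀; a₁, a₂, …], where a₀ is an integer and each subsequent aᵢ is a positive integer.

Apply division with remainder until the remainder is 0:
267451 ÷ 8535 → quotient 31, remainder 2866
8535 ÷ 2866 → quotient 2, remainder 2803
2866 ÷ 2803 → quotient 1, remainder 63
2803 ÷ 63 → quotient 44, remainder 31
63 ÷ 31 → quotient 2, remainder 1
31 ÷ 1 → quotient 31, remainder 0

[31; 2, 1, 44, 2, 31]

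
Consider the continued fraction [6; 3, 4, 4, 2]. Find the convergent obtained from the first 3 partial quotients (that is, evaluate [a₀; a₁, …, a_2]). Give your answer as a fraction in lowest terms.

Collapse the nested fraction from the inside out:
Start with 4.
3 + 1/(4/1) = 3 + 1/4 = 13/4
6 + 1/(13/4) = 6 + 4/13 = 82/13

82/13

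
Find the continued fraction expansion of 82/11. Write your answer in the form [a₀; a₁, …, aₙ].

82 ÷ 11 → quotient 7, remainder 5
11 ÷ 5 → quotient 2, remainder 1
5 ÷ 1 → quotient 5, remainder 0

[7; 2, 5]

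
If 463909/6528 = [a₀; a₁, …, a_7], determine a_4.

41

Apply division with remainder until the remainder is 0:
⌊463909/6528⌋ = 71, remainder 421
⌊6528/421⌋ = 15, remainder 213
⌊421/213⌋ = 1, remainder 208
⌊213/208⌋ = 1, remainder 5
⌊208/5⌋ = 41, remainder 3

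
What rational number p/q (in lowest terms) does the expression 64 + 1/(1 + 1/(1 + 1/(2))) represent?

323/5

Starting at the tail and folding back:
Start with 2.
1 + 1/(2/1) = 1 + 1/2 = 3/2
1 + 1/(3/2) = 1 + 2/3 = 5/3
64 + 1/(5/3) = 64 + 3/5 = 323/5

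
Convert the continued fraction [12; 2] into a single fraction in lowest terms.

a_0 = 12: 12/1
a_1 = 2: 25/2

25/2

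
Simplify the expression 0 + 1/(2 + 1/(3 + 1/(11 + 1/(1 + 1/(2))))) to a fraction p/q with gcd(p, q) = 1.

108/251

Starting at the tail and folding back:
Start with 2.
1 + 1/(2/1) = 1 + 1/2 = 3/2
11 + 1/(3/2) = 11 + 2/3 = 35/3
3 + 1/(35/3) = 3 + 3/35 = 108/35
2 + 1/(108/35) = 2 + 35/108 = 251/108
0 + 1/(251/108) = 0 + 108/251 = 108/251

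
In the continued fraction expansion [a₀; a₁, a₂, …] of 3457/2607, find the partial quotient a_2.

Run the Euclidean algorithm, recording each quotient:
⌊3457/2607⌋ = 1, remainder 850
⌊2607/850⌋ = 3, remainder 57
⌊850/57⌋ = 14, remainder 52

14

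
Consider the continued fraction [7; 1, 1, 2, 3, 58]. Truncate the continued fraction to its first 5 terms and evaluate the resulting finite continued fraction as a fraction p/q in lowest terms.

129/17

Start with 3.
2 + 1/(3/1) = 2 + 1/3 = 7/3
1 + 1/(7/3) = 1 + 3/7 = 10/7
1 + 1/(10/7) = 1 + 7/10 = 17/10
7 + 1/(17/10) = 7 + 10/17 = 129/17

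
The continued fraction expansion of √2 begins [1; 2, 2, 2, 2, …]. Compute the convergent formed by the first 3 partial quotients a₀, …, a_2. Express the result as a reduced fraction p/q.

a_0 = 1: 1/1
a_1 = 2: 3/2
a_2 = 2: 7/5

7/5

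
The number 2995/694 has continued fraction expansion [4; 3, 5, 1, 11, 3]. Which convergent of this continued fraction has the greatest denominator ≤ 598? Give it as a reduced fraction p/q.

a_0 = 4: 4/1  (≤ bound)
a_1 = 3: 13/3  (≤ bound)
a_2 = 5: 69/16  (≤ bound)
a_3 = 1: 82/19  (≤ bound)
a_4 = 11: 971/225  (≤ bound)
a_5 = 3: 2995/694  (> 598, stop)

971/225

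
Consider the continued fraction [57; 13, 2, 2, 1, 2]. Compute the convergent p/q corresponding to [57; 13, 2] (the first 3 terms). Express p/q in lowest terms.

1541/27

Collapse the nested fraction from the inside out:
Start with 2.
13 + 1/(2/1) = 13 + 1/2 = 27/2
57 + 1/(27/2) = 57 + 2/27 = 1541/27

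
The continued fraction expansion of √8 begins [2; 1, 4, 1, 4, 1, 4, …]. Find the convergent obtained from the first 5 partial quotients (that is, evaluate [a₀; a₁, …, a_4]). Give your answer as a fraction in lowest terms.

82/29

Use the convergent recurrence hₖ = aₖ·hₖ₋₁ + hₖ₋₂ (and likewise for the denominators kₖ):
a_0 = 2: 2/1
a_1 = 1: 3/1
a_2 = 4: 14/5
a_3 = 1: 17/6
a_4 = 4: 82/29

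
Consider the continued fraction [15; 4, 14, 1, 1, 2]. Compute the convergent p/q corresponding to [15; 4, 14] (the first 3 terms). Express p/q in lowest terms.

a_0 = 15: 15/1
a_1 = 4: 61/4
a_2 = 14: 869/57

869/57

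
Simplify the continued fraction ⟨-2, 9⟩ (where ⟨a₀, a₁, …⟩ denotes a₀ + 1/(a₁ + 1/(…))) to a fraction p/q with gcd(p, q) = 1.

-17/9

a_0 = -2: -2/1
a_1 = 9: -17/9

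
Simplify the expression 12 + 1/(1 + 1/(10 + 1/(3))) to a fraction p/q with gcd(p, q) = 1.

a_0 = 12: 12/1
a_1 = 1: 13/1
a_2 = 10: 142/11
a_3 = 3: 439/34

439/34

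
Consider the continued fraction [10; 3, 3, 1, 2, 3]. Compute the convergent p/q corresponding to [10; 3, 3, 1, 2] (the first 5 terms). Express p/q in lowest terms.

371/36

a_0 = 10: 10/1
a_1 = 3: 31/3
a_2 = 3: 103/10
a_3 = 1: 134/13
a_4 = 2: 371/36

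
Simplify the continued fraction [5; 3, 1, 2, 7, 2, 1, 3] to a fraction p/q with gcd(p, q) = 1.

4929/935

Start with 3.
1 + 1/(3/1) = 1 + 1/3 = 4/3
2 + 1/(4/3) = 2 + 3/4 = 11/4
7 + 1/(11/4) = 7 + 4/11 = 81/11
2 + 1/(81/11) = 2 + 11/81 = 173/81
1 + 1/(173/81) = 1 + 81/173 = 254/173
3 + 1/(254/173) = 3 + 173/254 = 935/254
5 + 1/(935/254) = 5 + 254/935 = 4929/935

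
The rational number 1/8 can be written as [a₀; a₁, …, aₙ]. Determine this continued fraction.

[0; 8]

Repeatedly divide and take the remainder:
1 = 0·8 + 1, so a_0 = 0
8 = 8·1 + 0, so a_1 = 8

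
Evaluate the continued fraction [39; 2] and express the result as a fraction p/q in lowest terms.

79/2

a_0 = 39: 39/1
a_1 = 2: 79/2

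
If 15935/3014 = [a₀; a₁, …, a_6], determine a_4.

1

15935 = 5·3014 + 865, so a_0 = 5
3014 = 3·865 + 419, so a_1 = 3
865 = 2·419 + 27, so a_2 = 2
419 = 15·27 + 14, so a_3 = 15
27 = 1·14 + 13, so a_4 = 1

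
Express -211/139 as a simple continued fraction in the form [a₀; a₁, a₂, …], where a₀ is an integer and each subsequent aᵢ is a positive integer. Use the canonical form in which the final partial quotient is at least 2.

⌊-211/139⌋ = -2, remainder 67
⌊139/67⌋ = 2, remainder 5
⌊67/5⌋ = 13, remainder 2
⌊5/2⌋ = 2, remainder 1
⌊2/1⌋ = 2, remainder 0

[-2; 2, 13, 2, 2]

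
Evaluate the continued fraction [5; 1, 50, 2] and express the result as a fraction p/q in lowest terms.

Starting at the tail and folding back:
Start with 2.
50 + 1/(2/1) = 50 + 1/2 = 101/2
1 + 1/(101/2) = 1 + 2/101 = 103/101
5 + 1/(103/101) = 5 + 101/103 = 616/103

616/103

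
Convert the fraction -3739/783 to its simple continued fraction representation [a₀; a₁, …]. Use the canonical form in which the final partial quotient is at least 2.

[-5; 4, 2, 4, 2, 1, 1, 3]

-3739 ÷ 783 → quotient -5, remainder 176
783 ÷ 176 → quotient 4, remainder 79
176 ÷ 79 → quotient 2, remainder 18
79 ÷ 18 → quotient 4, remainder 7
18 ÷ 7 → quotient 2, remainder 4
7 ÷ 4 → quotient 1, remainder 3
4 ÷ 3 → quotient 1, remainder 1
3 ÷ 1 → quotient 3, remainder 0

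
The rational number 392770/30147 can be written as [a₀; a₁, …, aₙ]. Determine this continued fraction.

⌊392770/30147⌋ = 13, remainder 859
⌊30147/859⌋ = 35, remainder 82
⌊859/82⌋ = 10, remainder 39
⌊82/39⌋ = 2, remainder 4
⌊39/4⌋ = 9, remainder 3
⌊4/3⌋ = 1, remainder 1
⌊3/1⌋ = 3, remainder 0

[13; 35, 10, 2, 9, 1, 3]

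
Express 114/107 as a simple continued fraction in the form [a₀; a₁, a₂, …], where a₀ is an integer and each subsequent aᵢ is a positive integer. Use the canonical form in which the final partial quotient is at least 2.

[1; 15, 3, 2]

⌊114/107⌋ = 1, remainder 7
⌊107/7⌋ = 15, remainder 2
⌊7/2⌋ = 3, remainder 1
⌊2/1⌋ = 2, remainder 0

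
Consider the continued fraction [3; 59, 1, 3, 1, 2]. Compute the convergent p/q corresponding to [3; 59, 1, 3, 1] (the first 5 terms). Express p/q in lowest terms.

Use the convergent recurrence hₖ = aₖ·hₖ₋₁ + hₖ₋₂ (and likewise for the denominators kₖ):
a_0 = 3: 3/1
a_1 = 59: 178/59
a_2 = 1: 181/60
a_3 = 3: 721/239
a_4 = 1: 902/299

902/299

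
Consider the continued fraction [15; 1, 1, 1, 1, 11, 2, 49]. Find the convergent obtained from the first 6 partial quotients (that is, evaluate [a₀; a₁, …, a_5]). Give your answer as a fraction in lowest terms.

a_0 = 15: 15/1
a_1 = 1: 16/1
a_2 = 1: 31/2
a_3 = 1: 47/3
a_4 = 1: 78/5
a_5 = 11: 905/58

905/58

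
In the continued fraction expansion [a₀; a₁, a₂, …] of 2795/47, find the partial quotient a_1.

2

Run the Euclidean algorithm, recording each quotient:
2795 = 59·47 + 22, so a_0 = 59
47 = 2·22 + 3, so a_1 = 2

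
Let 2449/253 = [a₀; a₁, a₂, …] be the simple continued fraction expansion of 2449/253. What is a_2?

2

⌊2449/253⌋ = 9, remainder 172
⌊253/172⌋ = 1, remainder 81
⌊172/81⌋ = 2, remainder 10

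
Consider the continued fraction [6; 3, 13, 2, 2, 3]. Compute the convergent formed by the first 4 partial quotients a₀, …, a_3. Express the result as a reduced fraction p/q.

Use the convergent recurrence hₖ = aₖ·hₖ₋₁ + hₖ₋₂ (and likewise for the denominators kₖ):
a_0 = 6: 6/1
a_1 = 3: 19/3
a_2 = 13: 253/40
a_3 = 2: 525/83

525/83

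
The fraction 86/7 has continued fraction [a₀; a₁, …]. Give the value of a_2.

2

Apply division with remainder until the remainder is 0:
⌊86/7⌋ = 12, remainder 2
⌊7/2⌋ = 3, remainder 1
⌊2/1⌋ = 2, remainder 0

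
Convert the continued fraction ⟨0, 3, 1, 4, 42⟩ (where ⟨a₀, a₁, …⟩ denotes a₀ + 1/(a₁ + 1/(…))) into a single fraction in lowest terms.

Compute successive convergents:
a_0 = 0: 0/1
a_1 = 3: 1/3
a_2 = 1: 1/4
a_3 = 4: 5/19
a_4 = 42: 211/802

211/802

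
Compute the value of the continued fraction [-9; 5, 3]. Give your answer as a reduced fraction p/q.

Build up convergents one term at a time:
a_0 = -9: -9/1
a_1 = 5: -44/5
a_2 = 3: -141/16

-141/16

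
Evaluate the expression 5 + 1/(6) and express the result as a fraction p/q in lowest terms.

31/6

Use the convergent recurrence hₖ = aₖ·hₖ₋₁ + hₖ₋₂ (and likewise for the denominators kₖ):
a_0 = 5: 5/1
a_1 = 6: 31/6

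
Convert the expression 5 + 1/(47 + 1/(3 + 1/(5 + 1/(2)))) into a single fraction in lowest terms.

8315/1656

Work from the innermost term outward:
Start with 2.
5 + 1/(2/1) = 5 + 1/2 = 11/2
3 + 1/(11/2) = 3 + 2/11 = 35/11
47 + 1/(35/11) = 47 + 11/35 = 1656/35
5 + 1/(1656/35) = 5 + 35/1656 = 8315/1656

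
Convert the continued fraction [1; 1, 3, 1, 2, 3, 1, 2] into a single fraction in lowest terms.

Compute successive convergents:
a_0 = 1: 1/1
a_1 = 1: 2/1
a_2 = 3: 7/4
a_3 = 1: 9/5
a_4 = 2: 25/14
a_5 = 3: 84/47
a_6 = 1: 109/61
a_7 = 2: 302/169

302/169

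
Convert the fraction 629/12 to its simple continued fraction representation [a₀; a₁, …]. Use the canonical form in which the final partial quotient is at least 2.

⌊629/12⌋ = 52, remainder 5
⌊12/5⌋ = 2, remainder 2
⌊5/2⌋ = 2, remainder 1
⌊2/1⌋ = 2, remainder 0

[52; 2, 2, 2]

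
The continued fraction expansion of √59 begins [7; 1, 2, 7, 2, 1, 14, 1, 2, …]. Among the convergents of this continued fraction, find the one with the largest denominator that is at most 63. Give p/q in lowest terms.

361/47

a_0 = 7: 7/1  (≤ bound)
a_1 = 1: 8/1  (≤ bound)
a_2 = 2: 23/3  (≤ bound)
a_3 = 7: 169/22  (≤ bound)
a_4 = 2: 361/47  (≤ bound)
a_5 = 1: 530/69  (> 63, stop)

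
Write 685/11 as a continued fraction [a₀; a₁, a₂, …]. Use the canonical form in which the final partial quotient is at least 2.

685 ÷ 11 → quotient 62, remainder 3
11 ÷ 3 → quotient 3, remainder 2
3 ÷ 2 → quotient 1, remainder 1
2 ÷ 1 → quotient 2, remainder 0

[62; 3, 1, 2]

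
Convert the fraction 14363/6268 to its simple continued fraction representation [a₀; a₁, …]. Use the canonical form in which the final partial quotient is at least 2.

Apply division with remainder until the remainder is 0:
14363 ÷ 6268 → quotient 2, remainder 1827
6268 ÷ 1827 → quotient 3, remainder 787
1827 ÷ 787 → quotient 2, remainder 253
787 ÷ 253 → quotient 3, remainder 28
253 ÷ 28 → quotient 9, remainder 1
28 ÷ 1 → quotient 28, remainder 0

[2; 3, 2, 3, 9, 28]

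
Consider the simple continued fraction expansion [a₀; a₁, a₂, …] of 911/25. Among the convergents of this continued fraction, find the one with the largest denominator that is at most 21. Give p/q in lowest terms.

a_0 = 36: 36/1  (≤ bound)
a_1 = 2: 73/2  (≤ bound)
a_2 = 3: 255/7  (≤ bound)
a_3 = 1: 328/9  (≤ bound)
a_4 = 2: 911/25  (> 21, stop)

328/9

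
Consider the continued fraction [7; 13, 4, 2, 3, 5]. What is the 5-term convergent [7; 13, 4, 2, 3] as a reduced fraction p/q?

Start with 3.
2 + 1/(3/1) = 2 + 1/3 = 7/3
4 + 1/(7/3) = 4 + 3/7 = 31/7
13 + 1/(31/7) = 13 + 7/31 = 410/31
7 + 1/(410/31) = 7 + 31/410 = 2901/410

2901/410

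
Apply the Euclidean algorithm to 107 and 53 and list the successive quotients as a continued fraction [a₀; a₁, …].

[2; 53]

Apply division with remainder until the remainder is 0:
107 = 2·53 + 1, so a_0 = 2
53 = 53·1 + 0, so a_1 = 53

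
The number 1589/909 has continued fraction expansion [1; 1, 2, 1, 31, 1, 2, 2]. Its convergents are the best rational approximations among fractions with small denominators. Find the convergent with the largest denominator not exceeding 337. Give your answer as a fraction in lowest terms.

a_0 = 1: 1/1  (≤ bound)
a_1 = 1: 2/1  (≤ bound)
a_2 = 2: 5/3  (≤ bound)
a_3 = 1: 7/4  (≤ bound)
a_4 = 31: 222/127  (≤ bound)
a_5 = 1: 229/131  (≤ bound)
a_6 = 2: 680/389  (> 337, stop)

229/131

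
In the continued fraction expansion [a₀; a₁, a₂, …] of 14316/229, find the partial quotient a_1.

1

Apply division with remainder until the remainder is 0:
14316 = 62·229 + 118, so a_0 = 62
229 = 1·118 + 111, so a_1 = 1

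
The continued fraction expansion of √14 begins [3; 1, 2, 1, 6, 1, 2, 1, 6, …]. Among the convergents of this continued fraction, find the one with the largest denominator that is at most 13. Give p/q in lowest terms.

15/4

List convergents until the denominator exceeds the bound:
a_0 = 3: 3/1  (≤ bound)
a_1 = 1: 4/1  (≤ bound)
a_2 = 2: 11/3  (≤ bound)
a_3 = 1: 15/4  (≤ bound)
a_4 = 6: 101/27  (> 13, stop)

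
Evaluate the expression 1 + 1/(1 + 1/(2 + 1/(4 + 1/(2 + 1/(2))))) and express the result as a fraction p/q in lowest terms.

120/71

a_0 = 1: 1/1
a_1 = 1: 2/1
a_2 = 2: 5/3
a_3 = 4: 22/13
a_4 = 2: 49/29
a_5 = 2: 120/71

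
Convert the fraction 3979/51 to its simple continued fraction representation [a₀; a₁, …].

Apply division with remainder until the remainder is 0:
⌊3979/51⌋ = 78, remainder 1
⌊51/1⌋ = 51, remainder 0

[78; 51]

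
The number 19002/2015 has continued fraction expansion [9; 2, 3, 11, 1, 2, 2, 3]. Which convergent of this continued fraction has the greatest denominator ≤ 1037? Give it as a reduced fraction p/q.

List convergents until the denominator exceeds the bound:
a_0 = 9: 9/1  (≤ bound)
a_1 = 2: 19/2  (≤ bound)
a_2 = 3: 66/7  (≤ bound)
a_3 = 11: 745/79  (≤ bound)
a_4 = 1: 811/86  (≤ bound)
a_5 = 2: 2367/251  (≤ bound)
a_6 = 2: 5545/588  (≤ bound)
a_7 = 3: 19002/2015  (> 1037, stop)

5545/588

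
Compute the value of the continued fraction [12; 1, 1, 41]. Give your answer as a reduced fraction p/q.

1038/83

a_0 = 12: 12/1
a_1 = 1: 13/1
a_2 = 1: 25/2
a_3 = 41: 1038/83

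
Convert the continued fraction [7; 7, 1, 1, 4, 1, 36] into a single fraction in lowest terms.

21797/3056

a_0 = 7: 7/1
a_1 = 7: 50/7
a_2 = 1: 57/8
a_3 = 1: 107/15
a_4 = 4: 485/68
a_5 = 1: 592/83
a_6 = 36: 21797/3056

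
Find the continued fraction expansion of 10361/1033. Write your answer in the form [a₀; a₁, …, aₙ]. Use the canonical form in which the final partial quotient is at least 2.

[10; 33, 3, 10]

10361 = 10·1033 + 31, so a_0 = 10
1033 = 33·31 + 10, so a_1 = 33
31 = 3·10 + 1, so a_2 = 3
10 = 10·1 + 0, so a_3 = 10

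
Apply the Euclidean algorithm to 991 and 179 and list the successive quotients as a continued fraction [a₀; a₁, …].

[5; 1, 1, 6, 2, 1, 1, 2]

Run the Euclidean algorithm, recording each quotient:
991 = 5·179 + 96, so a_0 = 5
179 = 1·96 + 83, so a_1 = 1
96 = 1·83 + 13, so a_2 = 1
83 = 6·13 + 5, so a_3 = 6
13 = 2·5 + 3, so a_4 = 2
5 = 1·3 + 2, so a_5 = 1
3 = 1·2 + 1, so a_6 = 1
2 = 2·1 + 0, so a_7 = 2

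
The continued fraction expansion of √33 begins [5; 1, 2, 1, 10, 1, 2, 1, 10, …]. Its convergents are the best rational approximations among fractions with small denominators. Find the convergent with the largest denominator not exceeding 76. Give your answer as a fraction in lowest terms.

270/47

a_0 = 5: 5/1  (≤ bound)
a_1 = 1: 6/1  (≤ bound)
a_2 = 2: 17/3  (≤ bound)
a_3 = 1: 23/4  (≤ bound)
a_4 = 10: 247/43  (≤ bound)
a_5 = 1: 270/47  (≤ bound)
a_6 = 2: 787/137  (> 76, stop)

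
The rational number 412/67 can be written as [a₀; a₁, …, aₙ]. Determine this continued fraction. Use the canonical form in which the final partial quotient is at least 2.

[6; 6, 1, 2, 3]

412 = 6·67 + 10, so a_0 = 6
67 = 6·10 + 7, so a_1 = 6
10 = 1·7 + 3, so a_2 = 1
7 = 2·3 + 1, so a_3 = 2
3 = 3·1 + 0, so a_4 = 3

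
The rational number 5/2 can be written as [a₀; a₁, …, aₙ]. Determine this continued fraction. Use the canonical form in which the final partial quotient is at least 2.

5 ÷ 2 → quotient 2, remainder 1
2 ÷ 1 → quotient 2, remainder 0

[2; 2]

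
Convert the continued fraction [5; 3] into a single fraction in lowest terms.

16/3

a_0 = 5: 5/1
a_1 = 3: 16/3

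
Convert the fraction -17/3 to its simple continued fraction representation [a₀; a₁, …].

⌊-17/3⌋ = -6, remainder 1
⌊3/1⌋ = 3, remainder 0

[-6; 3]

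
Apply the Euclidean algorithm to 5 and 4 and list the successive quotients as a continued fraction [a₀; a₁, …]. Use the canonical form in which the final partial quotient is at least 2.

[1; 4]

Repeatedly divide and take the remainder:
⌊5/4⌋ = 1, remainder 1
⌊4/1⌋ = 4, remainder 0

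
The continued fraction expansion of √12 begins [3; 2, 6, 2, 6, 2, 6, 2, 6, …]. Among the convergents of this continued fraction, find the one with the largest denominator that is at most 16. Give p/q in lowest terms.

a_0 = 3: 3/1  (≤ bound)
a_1 = 2: 7/2  (≤ bound)
a_2 = 6: 45/13  (≤ bound)
a_3 = 2: 97/28  (> 16, stop)

45/13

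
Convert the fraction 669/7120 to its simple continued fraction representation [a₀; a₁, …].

Repeatedly divide and take the remainder:
669 ÷ 7120 → quotient 0, remainder 669
7120 ÷ 669 → quotient 10, remainder 430
669 ÷ 430 → quotient 1, remainder 239
430 ÷ 239 → quotient 1, remainder 191
239 ÷ 191 → quotient 1, remainder 48
191 ÷ 48 → quotient 3, remainder 47
48 ÷ 47 → quotient 1, remainder 1
47 ÷ 1 → quotient 47, remainder 0

[0; 10, 1, 1, 1, 3, 1, 47]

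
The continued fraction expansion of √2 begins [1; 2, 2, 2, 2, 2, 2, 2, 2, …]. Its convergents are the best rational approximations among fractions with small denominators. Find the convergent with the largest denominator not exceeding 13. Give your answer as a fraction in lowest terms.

17/12

a_0 = 1: 1/1  (≤ bound)
a_1 = 2: 3/2  (≤ bound)
a_2 = 2: 7/5  (≤ bound)
a_3 = 2: 17/12  (≤ bound)
a_4 = 2: 41/29  (> 13, stop)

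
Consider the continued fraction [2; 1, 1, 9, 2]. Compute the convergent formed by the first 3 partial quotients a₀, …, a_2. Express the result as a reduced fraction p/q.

5/2

a_0 = 2: 2/1
a_1 = 1: 3/1
a_2 = 1: 5/2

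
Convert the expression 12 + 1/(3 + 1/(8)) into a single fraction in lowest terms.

Compute successive convergents:
a_0 = 12: 12/1
a_1 = 3: 37/3
a_2 = 8: 308/25

308/25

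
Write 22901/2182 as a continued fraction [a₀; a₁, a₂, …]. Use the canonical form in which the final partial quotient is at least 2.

[10; 2, 54, 20]

⌊22901/2182⌋ = 10, remainder 1081
⌊2182/1081⌋ = 2, remainder 20
⌊1081/20⌋ = 54, remainder 1
⌊20/1⌋ = 20, remainder 0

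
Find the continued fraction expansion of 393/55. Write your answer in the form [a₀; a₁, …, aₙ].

Run the Euclidean algorithm, recording each quotient:
393 ÷ 55 → quotient 7, remainder 8
55 ÷ 8 → quotient 6, remainder 7
8 ÷ 7 → quotient 1, remainder 1
7 ÷ 1 → quotient 7, remainder 0

[7; 6, 1, 7]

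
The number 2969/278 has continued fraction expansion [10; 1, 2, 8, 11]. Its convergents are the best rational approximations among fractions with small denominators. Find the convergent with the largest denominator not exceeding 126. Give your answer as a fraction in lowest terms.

267/25

a_0 = 10: 10/1  (≤ bound)
a_1 = 1: 11/1  (≤ bound)
a_2 = 2: 32/3  (≤ bound)
a_3 = 8: 267/25  (≤ bound)
a_4 = 11: 2969/278  (> 126, stop)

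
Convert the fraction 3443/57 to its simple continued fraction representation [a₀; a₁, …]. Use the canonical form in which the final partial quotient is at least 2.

⌊3443/57⌋ = 60, remainder 23
⌊57/23⌋ = 2, remainder 11
⌊23/11⌋ = 2, remainder 1
⌊11/1⌋ = 11, remainder 0

[60; 2, 2, 11]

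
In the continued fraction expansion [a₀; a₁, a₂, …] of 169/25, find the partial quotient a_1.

1

169 ÷ 25 → quotient 6, remainder 19
25 ÷ 19 → quotient 1, remainder 6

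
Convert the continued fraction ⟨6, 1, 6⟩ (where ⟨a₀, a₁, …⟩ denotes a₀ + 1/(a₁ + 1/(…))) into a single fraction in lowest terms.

48/7

Compute successive convergents:
a_0 = 6: 6/1
a_1 = 1: 7/1
a_2 = 6: 48/7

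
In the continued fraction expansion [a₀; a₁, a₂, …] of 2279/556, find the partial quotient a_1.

10

Apply division with remainder until the remainder is 0:
⌊2279/556⌋ = 4, remainder 55
⌊556/55⌋ = 10, remainder 6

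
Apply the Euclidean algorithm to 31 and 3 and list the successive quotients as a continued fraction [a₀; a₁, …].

31 = 10·3 + 1, so a_0 = 10
3 = 3·1 + 0, so a_1 = 3

[10; 3]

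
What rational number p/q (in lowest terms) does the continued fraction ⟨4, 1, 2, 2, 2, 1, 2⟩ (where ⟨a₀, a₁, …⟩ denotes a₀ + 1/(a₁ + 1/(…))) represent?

Start with 2.
1 + 1/(2/1) = 1 + 1/2 = 3/2
2 + 1/(3/2) = 2 + 2/3 = 8/3
2 + 1/(8/3) = 2 + 3/8 = 19/8
2 + 1/(19/8) = 2 + 8/19 = 46/19
1 + 1/(46/19) = 1 + 19/46 = 65/46
4 + 1/(65/46) = 4 + 46/65 = 306/65

306/65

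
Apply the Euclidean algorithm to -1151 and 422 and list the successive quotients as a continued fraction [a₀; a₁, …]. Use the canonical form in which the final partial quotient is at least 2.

[-3; 3, 1, 2, 38]

Repeatedly divide and take the remainder:
⌊-1151/422⌋ = -3, remainder 115
⌊422/115⌋ = 3, remainder 77
⌊115/77⌋ = 1, remainder 38
⌊77/38⌋ = 2, remainder 1
⌊38/1⌋ = 38, remainder 0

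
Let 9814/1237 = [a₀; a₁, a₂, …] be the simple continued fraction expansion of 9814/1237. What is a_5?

⌊9814/1237⌋ = 7, remainder 1155
⌊1237/1155⌋ = 1, remainder 82
⌊1155/82⌋ = 14, remainder 7
⌊82/7⌋ = 11, remainder 5
⌊7/5⌋ = 1, remainder 2
⌊5/2⌋ = 2, remainder 1

2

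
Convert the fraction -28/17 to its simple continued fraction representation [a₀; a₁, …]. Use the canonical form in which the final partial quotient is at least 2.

[-2; 2, 1, 5]

-28 ÷ 17 → quotient -2, remainder 6
17 ÷ 6 → quotient 2, remainder 5
6 ÷ 5 → quotient 1, remainder 1
5 ÷ 1 → quotient 5, remainder 0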